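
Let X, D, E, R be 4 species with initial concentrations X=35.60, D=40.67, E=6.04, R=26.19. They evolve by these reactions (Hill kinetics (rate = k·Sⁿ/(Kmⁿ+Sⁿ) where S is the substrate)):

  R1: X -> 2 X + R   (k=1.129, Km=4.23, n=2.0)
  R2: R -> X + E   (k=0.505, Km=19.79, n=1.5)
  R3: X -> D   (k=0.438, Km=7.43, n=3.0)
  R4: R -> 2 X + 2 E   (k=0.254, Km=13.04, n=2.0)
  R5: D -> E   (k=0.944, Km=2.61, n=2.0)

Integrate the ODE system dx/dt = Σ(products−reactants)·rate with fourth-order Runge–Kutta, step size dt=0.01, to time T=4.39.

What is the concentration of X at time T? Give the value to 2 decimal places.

RK4 with dt=0.01: 439 steps to T=4.39. Trajectory (selected grid times):
t=0.00: X=35.60 D=40.67 E=6.04 R=26.19
t=0.49: X=36.28 D=40.42 E=6.85 R=26.49
t=0.98: X=36.97 D=40.17 E=7.66 R=26.78
t=1.46: X=37.64 D=39.93 E=8.46 R=27.07
t=1.95: X=38.33 D=39.68 E=9.28 R=27.36
t=2.44: X=39.02 D=39.44 E=10.09 R=27.65
t=2.93: X=39.71 D=39.19 E=10.91 R=27.94
t=3.41: X=40.39 D=38.95 E=11.72 R=28.23
t=3.90: X=41.09 D=38.70 E=12.54 R=28.51
t=4.39: X=41.78 D=38.45 E=13.36 R=28.80
Read off X at T=4.39: 41.78

X at T = 41.78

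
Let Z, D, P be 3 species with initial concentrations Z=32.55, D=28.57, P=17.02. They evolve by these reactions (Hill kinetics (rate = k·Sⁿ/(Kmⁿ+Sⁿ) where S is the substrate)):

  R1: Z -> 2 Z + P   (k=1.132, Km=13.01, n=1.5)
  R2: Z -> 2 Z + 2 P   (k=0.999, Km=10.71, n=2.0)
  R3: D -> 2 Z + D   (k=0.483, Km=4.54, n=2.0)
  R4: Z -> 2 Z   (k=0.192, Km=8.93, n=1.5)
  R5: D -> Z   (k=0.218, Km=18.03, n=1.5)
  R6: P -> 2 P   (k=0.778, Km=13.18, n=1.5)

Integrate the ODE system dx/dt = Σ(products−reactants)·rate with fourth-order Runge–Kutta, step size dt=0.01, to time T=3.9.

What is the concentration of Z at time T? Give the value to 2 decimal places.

Z at T = 44.76

RK4 with dt=0.01: 390 steps to T=3.9. Trajectory (selected grid times):
t=0.00: Z=32.55 D=28.57 P=17.02
t=0.43: Z=33.87 D=28.51 P=18.39
t=0.87: Z=35.23 D=28.44 P=19.82
t=1.30: Z=36.56 D=28.38 P=21.23
t=1.73: Z=37.90 D=28.32 P=22.65
t=2.17: Z=39.28 D=28.26 P=24.12
t=2.60: Z=40.64 D=28.19 P=25.58
t=3.03: Z=41.99 D=28.13 P=27.04
t=3.47: Z=43.39 D=28.07 P=28.55
t=3.90: Z=44.76 D=28.01 P=30.04
Read off Z at T=3.9: 44.76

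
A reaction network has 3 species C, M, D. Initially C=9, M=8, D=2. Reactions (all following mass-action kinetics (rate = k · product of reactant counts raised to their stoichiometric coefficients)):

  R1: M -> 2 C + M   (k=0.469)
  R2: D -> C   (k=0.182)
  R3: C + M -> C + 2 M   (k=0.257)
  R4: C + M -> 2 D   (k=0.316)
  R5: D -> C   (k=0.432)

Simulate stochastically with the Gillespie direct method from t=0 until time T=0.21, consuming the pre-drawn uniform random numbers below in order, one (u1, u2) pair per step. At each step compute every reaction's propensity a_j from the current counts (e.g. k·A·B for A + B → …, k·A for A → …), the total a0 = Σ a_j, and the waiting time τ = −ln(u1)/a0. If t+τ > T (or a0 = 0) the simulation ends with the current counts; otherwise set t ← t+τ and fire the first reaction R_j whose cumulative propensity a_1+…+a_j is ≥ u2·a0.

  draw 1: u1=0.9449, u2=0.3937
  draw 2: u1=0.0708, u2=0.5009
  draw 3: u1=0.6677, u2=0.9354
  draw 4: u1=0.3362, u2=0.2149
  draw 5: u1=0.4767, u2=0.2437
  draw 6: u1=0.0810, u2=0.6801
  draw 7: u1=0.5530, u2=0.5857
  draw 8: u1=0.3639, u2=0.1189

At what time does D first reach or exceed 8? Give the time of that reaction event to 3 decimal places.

Threshold first reached at t = 0.169

t=0.000: C=9 M=8 D=2
Draw 1: a1=3.752, a2=0.364, a3=18.504, a4=22.752, a5=0.864, a0=46.236; τ=−ln(0.9449)/46.236=0.001 → t=0.001; u2·a0=0.3937·46.236=18.203; a1+a2=4.116 < 18.203 ≤ a1+…+a3=22.620 → R3 fires; C=9 M=9 D=2
Draw 2: a1=4.221, a2=0.364, a3=20.817, a4=25.596, a5=0.864, a0=51.862; τ=−ln(0.0708)/51.862=0.051 → t=0.052; u2·a0=0.5009·51.862=25.978; a1+…+a3=25.402 < 25.978 ≤ a1+…+a4=50.998 → R4 fires; C=8 M=8 D=4
Draw 3: a1=3.752, a2=0.728, a3=16.448, a4=20.224, a5=1.728, a0=42.880; τ=−ln(0.6677)/42.880=0.009 → t=0.062; u2·a0=0.9354·42.880=40.110; a1+…+a3=20.928 < 40.110 ≤ a1+…+a4=41.152 → R4 fires; C=7 M=7 D=6
Draw 4: a1=3.283, a2=1.092, a3=12.593, a4=15.484, a5=2.592, a0=35.044; τ=−ln(0.3362)/35.044=0.031 → t=0.093; u2·a0=0.2149·35.044=7.531; a1+a2=4.375 < 7.531 ≤ a1+…+a3=16.968 → R3 fires; C=7 M=8 D=6
Draw 5: a1=3.752, a2=1.092, a3=14.392, a4=17.696, a5=2.592, a0=39.524; τ=−ln(0.4767)/39.524=0.019 → t=0.112; u2·a0=0.2437·39.524=9.632; a1+a2=4.844 < 9.632 ≤ a1+…+a3=19.236 → R3 fires; C=7 M=9 D=6
Draw 6: a1=4.221, a2=1.092, a3=16.191, a4=19.908, a5=2.592, a0=44.004; τ=−ln(0.0810)/44.004=0.057 → t=0.169; u2·a0=0.6801·44.004=29.927; a1+…+a3=21.504 < 29.927 ≤ a1+…+a4=41.412 → R4 fires; C=6 M=8 D=8
Draw 7: a1=3.752, a2=1.456, a3=12.336, a4=15.168, a5=3.456, a0=36.168; τ=−ln(0.5530)/36.168=0.016 → t=0.185; u2·a0=0.5857·36.168=21.184; a1+…+a3=17.544 < 21.184 ≤ a1+…+a4=32.712 → R4 fires; C=5 M=7 D=10
Draw 8: a1=3.283, a2=1.820, a3=8.995, a4=11.060, a5=4.320, a0=29.478; τ=−ln(0.3639)/29.478=0.034 → t=0.219 > T=0.21: stop.
D first becomes ≥ 8 when it reaches 8 at the event at t=0.169.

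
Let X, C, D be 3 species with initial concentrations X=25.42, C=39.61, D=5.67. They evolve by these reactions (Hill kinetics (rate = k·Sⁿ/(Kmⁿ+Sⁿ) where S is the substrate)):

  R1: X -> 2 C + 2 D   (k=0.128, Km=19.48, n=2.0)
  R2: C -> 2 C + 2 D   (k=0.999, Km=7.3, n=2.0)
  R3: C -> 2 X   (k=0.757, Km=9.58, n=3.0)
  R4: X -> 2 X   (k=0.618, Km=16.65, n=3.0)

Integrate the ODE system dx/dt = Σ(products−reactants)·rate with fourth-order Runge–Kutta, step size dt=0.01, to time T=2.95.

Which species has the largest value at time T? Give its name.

Dominant species at T: C

RK4 with dt=0.01: 295 steps to T=2.95. Trajectory (selected grid times):
t=0.00: X=25.42 C=39.61 D=5.67
t=0.33: X=26.05 C=39.74 D=6.36
t=0.66: X=26.67 C=39.86 D=7.05
t=0.98: X=27.29 C=39.99 D=7.73
t=1.31: X=27.92 C=40.12 D=8.42
t=1.64: X=28.55 C=40.25 D=9.12
t=1.97: X=29.19 C=40.38 D=9.81
t=2.29: X=29.80 C=40.50 D=10.49
t=2.62: X=30.44 C=40.64 D=11.19
t=2.95: X=31.08 C=40.77 D=11.89
At T=2.95: X=31.08 C=40.77 D=11.89; the largest is C.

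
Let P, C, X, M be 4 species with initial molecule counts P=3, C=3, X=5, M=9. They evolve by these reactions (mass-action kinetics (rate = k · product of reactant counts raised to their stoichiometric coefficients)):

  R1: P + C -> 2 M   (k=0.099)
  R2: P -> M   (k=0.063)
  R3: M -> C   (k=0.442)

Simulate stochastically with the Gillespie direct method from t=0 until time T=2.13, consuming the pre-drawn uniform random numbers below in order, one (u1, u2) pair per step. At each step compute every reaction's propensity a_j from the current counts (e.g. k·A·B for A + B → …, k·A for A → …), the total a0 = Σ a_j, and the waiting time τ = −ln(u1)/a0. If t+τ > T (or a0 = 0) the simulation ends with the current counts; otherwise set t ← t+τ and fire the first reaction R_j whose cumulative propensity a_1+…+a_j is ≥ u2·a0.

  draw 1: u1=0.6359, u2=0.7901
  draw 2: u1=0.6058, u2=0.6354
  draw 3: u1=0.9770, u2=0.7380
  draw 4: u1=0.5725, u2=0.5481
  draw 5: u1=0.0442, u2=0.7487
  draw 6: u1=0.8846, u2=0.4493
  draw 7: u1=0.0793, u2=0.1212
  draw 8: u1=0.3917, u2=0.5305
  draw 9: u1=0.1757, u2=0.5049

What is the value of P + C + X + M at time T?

Value at T = 20

Check how each reaction changes W = P + C + X + M (weight of products minus weight of reactants):
R1: P + C -> 2 M: (1·2) − (1·1 + 1·1) = 2 − 2 = 0
R2: P -> M: (1·1) − (1·1) = 1 − 1 = 0
R3: M -> C: (1·1) − (1·1) = 1 − 1 = 0
Every reaction leaves W unchanged, so W is conserved and no simulation is needed: W(T) = W(0) = 3 + 3 + 5 + 9 = 20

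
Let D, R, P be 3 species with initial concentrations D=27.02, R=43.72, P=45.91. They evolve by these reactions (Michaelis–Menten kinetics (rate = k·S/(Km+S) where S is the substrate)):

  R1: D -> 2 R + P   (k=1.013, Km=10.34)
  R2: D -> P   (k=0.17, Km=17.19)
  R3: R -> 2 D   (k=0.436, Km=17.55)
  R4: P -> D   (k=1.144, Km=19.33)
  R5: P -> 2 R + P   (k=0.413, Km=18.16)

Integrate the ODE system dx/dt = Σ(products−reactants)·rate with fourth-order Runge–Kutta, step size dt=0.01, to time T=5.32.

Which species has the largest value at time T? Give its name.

RK4 with dt=0.01: 532 steps to T=5.32. Trajectory (selected grid times):
t=0.00: D=27.02 R=43.72 P=45.91
t=0.59: D=27.37 R=44.75 P=45.93
t=1.18: D=27.72 R=45.78 P=45.95
t=1.77: D=28.07 R=46.82 P=45.97
t=2.36: D=28.42 R=47.86 P=46.00
t=2.96: D=28.78 R=48.91 P=46.03
t=3.55: D=29.13 R=49.95 P=46.05
t=4.14: D=29.48 R=50.99 P=46.08
t=4.73: D=29.83 R=52.04 P=46.11
t=5.32: D=30.19 R=53.08 P=46.15
At T=5.32: D=30.19 R=53.08 P=46.15; the largest is R.

Dominant species at T: R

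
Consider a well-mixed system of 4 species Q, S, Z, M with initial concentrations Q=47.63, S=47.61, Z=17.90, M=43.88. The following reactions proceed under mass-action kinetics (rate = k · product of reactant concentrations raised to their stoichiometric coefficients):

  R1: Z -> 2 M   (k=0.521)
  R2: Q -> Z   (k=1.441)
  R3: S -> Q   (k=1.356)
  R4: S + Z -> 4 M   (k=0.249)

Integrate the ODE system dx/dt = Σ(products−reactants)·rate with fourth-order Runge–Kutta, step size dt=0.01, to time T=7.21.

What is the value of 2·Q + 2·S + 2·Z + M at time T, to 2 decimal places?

Check how each reaction changes W = 2·Q + 2·S + 2·Z + M (weight of products minus weight of reactants):
R1: Z -> 2 M: (1·2) − (2·1) = 2 − 2 = 0
R2: Q -> Z: (2·1) − (2·1) = 2 − 2 = 0
R3: S -> Q: (2·1) − (2·1) = 2 − 2 = 0
R4: S + Z -> 4 M: (1·4) − (2·1 + 2·1) = 4 − 4 = 0
Every reaction leaves W unchanged, so W is conserved and no simulation is needed: W(T) = W(0) = 2·47.63 + 2·47.61 + 2·17.90 + 43.88 = 270.16

Value at T = 270.16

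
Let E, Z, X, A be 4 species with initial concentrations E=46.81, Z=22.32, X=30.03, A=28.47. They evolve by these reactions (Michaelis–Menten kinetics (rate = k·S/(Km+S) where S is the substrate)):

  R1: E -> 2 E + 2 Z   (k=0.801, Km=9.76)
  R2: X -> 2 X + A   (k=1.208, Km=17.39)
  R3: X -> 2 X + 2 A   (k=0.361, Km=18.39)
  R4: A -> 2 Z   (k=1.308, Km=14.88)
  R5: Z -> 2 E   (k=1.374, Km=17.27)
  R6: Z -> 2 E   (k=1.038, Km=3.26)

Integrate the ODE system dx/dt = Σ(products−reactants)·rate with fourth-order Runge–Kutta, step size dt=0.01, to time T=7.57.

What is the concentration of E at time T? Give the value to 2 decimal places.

RK4 with dt=0.01: 757 steps to T=7.57. Trajectory (selected grid times):
t=0.00: E=46.81 Z=22.32 X=30.03 A=28.47
t=0.84: E=50.21 Z=23.46 X=30.86 A=28.77
t=1.68: E=53.66 Z=24.61 X=31.71 A=29.08
t=2.52: E=57.14 Z=25.75 X=32.56 A=29.40
t=3.36: E=60.67 Z=26.90 X=33.42 A=29.72
t=4.21: E=64.27 Z=28.05 X=34.30 A=30.05
t=5.05: E=67.86 Z=29.19 X=35.17 A=30.39
t=5.89: E=71.48 Z=30.34 X=36.05 A=30.73
t=6.73: E=75.13 Z=31.48 X=36.94 A=31.08
t=7.57: E=78.81 Z=32.62 X=37.84 A=31.44
Read off E at T=7.57: 78.81

E at T = 78.81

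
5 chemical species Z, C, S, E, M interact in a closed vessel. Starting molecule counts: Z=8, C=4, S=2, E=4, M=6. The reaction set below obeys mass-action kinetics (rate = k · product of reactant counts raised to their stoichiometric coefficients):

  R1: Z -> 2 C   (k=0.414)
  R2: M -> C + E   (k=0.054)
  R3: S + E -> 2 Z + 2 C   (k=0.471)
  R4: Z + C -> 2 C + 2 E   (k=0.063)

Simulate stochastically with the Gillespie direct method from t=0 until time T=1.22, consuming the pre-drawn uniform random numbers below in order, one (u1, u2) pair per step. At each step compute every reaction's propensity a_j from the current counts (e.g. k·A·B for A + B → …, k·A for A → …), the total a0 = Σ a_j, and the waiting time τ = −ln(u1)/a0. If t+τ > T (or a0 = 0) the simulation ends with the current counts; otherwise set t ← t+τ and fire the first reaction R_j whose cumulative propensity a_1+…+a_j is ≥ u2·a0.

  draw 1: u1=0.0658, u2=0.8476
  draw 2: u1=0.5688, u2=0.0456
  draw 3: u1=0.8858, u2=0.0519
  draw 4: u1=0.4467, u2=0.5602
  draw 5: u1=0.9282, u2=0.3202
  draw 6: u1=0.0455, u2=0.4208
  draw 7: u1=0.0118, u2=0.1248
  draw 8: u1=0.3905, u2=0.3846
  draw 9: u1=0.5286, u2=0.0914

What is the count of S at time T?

S at T = 0

t=0.000: Z=8 C=4 S=2 E=4 M=6
Draw 1: a1=3.312, a2=0.324, a3=3.768, a4=2.016, a0=9.420; τ=−ln(0.0658)/9.420=0.289 → t=0.289; u2·a0=0.8476·9.420=7.984; a1+…+a3=7.404 < 7.984 ≤ a1+…+a4=9.420 → R4 fires; Z=7 C=5 S=2 E=6 M=6
Draw 2: a1=2.898, a2=0.324, a3=5.652, a4=2.205, a0=11.079; τ=−ln(0.5688)/11.079=0.051 → t=0.340; u2·a0=0.0456·11.079=0.505 ≤ a1=2.898 → R1 fires; Z=6 C=7 S=2 E=6 M=6
Draw 3: a1=2.484, a2=0.324, a3=5.652, a4=2.646, a0=11.106; τ=−ln(0.8858)/11.106=0.011 → t=0.351; u2·a0=0.0519·11.106=0.576 ≤ a1=2.484 → R1 fires; Z=5 C=9 S=2 E=6 M=6
Draw 4: a1=2.070, a2=0.324, a3=5.652, a4=2.835, a0=10.881; τ=−ln(0.4467)/10.881=0.074 → t=0.425; u2·a0=0.5602·10.881=6.096; a1+a2=2.394 < 6.096 ≤ a1+…+a3=8.046 → R3 fires; Z=7 C=11 S=1 E=5 M=6
Draw 5: a1=2.898, a2=0.324, a3=2.355, a4=4.851, a0=10.428; τ=−ln(0.9282)/10.428=0.007 → t=0.432; u2·a0=0.3202·10.428=3.339; a1+a2=3.222 < 3.339 ≤ a1+…+a3=5.577 → R3 fires; Z=9 C=13 S=0 E=4 M=6
Draw 6: a1=3.726, a2=0.324, a3=0.000, a4=7.371, a0=11.421; τ=−ln(0.0455)/11.421=0.271 → t=0.702; u2·a0=0.4208·11.421=4.806; a1+…+a3=4.050 < 4.806 ≤ a1+…+a4=11.421 → R4 fires; Z=8 C=14 S=0 E=6 M=6
Draw 7: a1=3.312, a2=0.324, a3=0.000, a4=7.056, a0=10.692; τ=−ln(0.0118)/10.692=0.415 → t=1.118; u2·a0=0.1248·10.692=1.334 ≤ a1=3.312 → R1 fires; Z=7 C=16 S=0 E=6 M=6
Draw 8: a1=2.898, a2=0.324, a3=0.000, a4=7.056, a0=10.278; τ=−ln(0.3905)/10.278=0.091 → t=1.209; u2·a0=0.3846·10.278=3.953; a1+…+a3=3.222 < 3.953 ≤ a1+…+a4=10.278 → R4 fires; Z=6 C=17 S=0 E=8 M=6
Draw 9: a1=2.484, a2=0.324, a3=0.000, a4=6.426, a0=9.234; τ=−ln(0.5286)/9.234=0.069 → t=1.278 > T=1.22: stop.
Read off S at T=1.22: 0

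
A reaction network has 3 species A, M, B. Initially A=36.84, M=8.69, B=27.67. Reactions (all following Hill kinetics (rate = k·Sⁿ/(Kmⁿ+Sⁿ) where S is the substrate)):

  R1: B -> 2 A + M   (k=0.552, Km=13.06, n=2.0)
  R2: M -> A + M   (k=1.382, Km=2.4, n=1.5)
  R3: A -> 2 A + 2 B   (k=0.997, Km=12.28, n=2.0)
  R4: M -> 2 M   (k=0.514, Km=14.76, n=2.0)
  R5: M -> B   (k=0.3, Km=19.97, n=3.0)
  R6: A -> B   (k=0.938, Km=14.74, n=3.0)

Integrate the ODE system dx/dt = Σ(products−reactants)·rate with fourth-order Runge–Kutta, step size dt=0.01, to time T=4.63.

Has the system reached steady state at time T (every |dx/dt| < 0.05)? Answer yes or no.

RK4 with dt=0.01: 463 steps to T=4.63. Trajectory (selected grid times):
t=0.00: A=36.84 M=8.69 B=27.67
t=0.51: A=37.93 M=8.98 B=28.82
t=1.03: A=39.05 M=9.28 B=30.00
t=1.54: A=40.16 M=9.58 B=31.15
t=2.06: A=41.30 M=9.89 B=32.34
t=2.57: A=42.43 M=10.20 B=33.51
t=3.09: A=43.59 M=10.52 B=34.71
t=3.60: A=44.73 M=10.83 B=35.88
t=4.12: A=45.90 M=11.16 B=37.09
t=4.63: A=47.06 M=11.49 B=38.28
Rates at T: R1=0.4944, R2=1.2615, R3=0.9334, R4=0.1939, R5=0.0480, R6=0.9100
dx/dt at T (Σ net stoichiometry × rate): A=+2.2738, M=+0.6404, B=+2.3304
Largest |dx/dt| is |+2.3304| (B) ≥ 0.05 → not steady.

Steady state at T: no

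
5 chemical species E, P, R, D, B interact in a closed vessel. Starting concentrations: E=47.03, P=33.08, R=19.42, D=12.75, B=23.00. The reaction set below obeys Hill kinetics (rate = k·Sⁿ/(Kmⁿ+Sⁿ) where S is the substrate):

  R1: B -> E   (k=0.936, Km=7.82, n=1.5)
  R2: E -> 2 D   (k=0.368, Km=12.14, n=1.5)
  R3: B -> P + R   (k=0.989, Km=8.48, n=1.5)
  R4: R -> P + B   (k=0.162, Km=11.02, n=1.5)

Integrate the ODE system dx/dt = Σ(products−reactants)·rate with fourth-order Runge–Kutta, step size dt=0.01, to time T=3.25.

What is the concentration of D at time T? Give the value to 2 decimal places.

D at T = 14.87

RK4 with dt=0.01: 325 steps to T=3.25. Trajectory (selected grid times):
t=0.00: E=47.03 P=33.08 R=19.42 D=12.75 B=23.00
t=0.36: E=47.19 P=33.41 R=19.67 D=12.98 B=22.47
t=0.72: E=47.35 P=33.74 R=19.92 D=13.22 B=21.95
t=1.08: E=47.51 P=34.07 R=20.16 D=13.45 B=21.42
t=1.44: E=47.67 P=34.39 R=20.40 D=13.69 B=20.91
t=1.81: E=47.83 P=34.73 R=20.65 D=13.93 B=20.38
t=2.17: E=47.99 P=35.05 R=20.89 D=14.16 B=19.87
t=2.53: E=48.14 P=35.37 R=21.12 D=14.40 B=19.37
t=2.89: E=48.29 P=35.68 R=21.35 D=14.63 B=18.87
t=3.25: E=48.43 P=36.00 R=21.58 D=14.87 B=18.37
Read off D at T=3.25: 14.87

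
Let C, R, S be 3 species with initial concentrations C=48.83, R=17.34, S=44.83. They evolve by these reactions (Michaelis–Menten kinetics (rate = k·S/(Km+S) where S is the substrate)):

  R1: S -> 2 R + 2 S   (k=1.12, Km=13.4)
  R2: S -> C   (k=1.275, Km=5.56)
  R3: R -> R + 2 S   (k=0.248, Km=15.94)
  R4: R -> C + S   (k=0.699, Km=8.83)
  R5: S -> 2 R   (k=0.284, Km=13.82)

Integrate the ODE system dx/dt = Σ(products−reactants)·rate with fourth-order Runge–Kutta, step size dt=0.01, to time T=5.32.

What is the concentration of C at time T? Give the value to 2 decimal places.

C at T = 57.51

RK4 with dt=0.01: 532 steps to T=5.32. Trajectory (selected grid times):
t=0.00: C=48.83 R=17.34 S=44.83
t=0.59: C=49.78 R=18.34 S=44.97
t=1.18: C=50.73 R=19.33 S=45.12
t=1.77: C=51.68 R=20.32 S=45.28
t=2.36: C=52.64 R=21.31 S=45.45
t=2.96: C=53.62 R=22.31 S=45.63
t=3.55: C=54.59 R=23.29 S=45.81
t=4.14: C=55.56 R=24.27 S=45.99
t=4.73: C=56.54 R=25.25 S=46.19
t=5.32: C=57.51 R=26.23 S=46.39
Read off C at T=5.32: 57.51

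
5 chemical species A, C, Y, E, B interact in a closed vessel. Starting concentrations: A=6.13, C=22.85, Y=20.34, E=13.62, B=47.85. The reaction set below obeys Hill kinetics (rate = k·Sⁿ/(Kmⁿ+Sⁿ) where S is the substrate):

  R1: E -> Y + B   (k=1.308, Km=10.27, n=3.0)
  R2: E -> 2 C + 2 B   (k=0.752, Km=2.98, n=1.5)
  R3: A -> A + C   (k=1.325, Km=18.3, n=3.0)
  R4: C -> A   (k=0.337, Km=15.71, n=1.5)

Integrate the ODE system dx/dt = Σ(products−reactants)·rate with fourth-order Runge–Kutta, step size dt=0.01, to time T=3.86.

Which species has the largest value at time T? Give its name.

Dominant species at T: B

RK4 with dt=0.01: 386 steps to T=3.86. Trajectory (selected grid times):
t=0.00: A=6.13 C=22.85 Y=20.34 E=13.62 B=47.85
t=0.43: A=6.22 C=23.36 Y=20.72 E=12.94 B=48.82
t=0.86: A=6.32 C=23.87 Y=21.09 E=12.29 B=49.76
t=1.29: A=6.41 C=24.37 Y=21.43 E=11.66 B=50.68
t=1.72: A=6.51 C=24.87 Y=21.76 E=11.05 B=51.58
t=2.14: A=6.60 C=25.35 Y=22.05 E=10.48 B=52.42
t=2.57: A=6.70 C=25.84 Y=22.33 E=9.92 B=53.26
t=3.00: A=6.80 C=26.32 Y=22.58 E=9.39 B=54.07
t=3.43: A=6.90 C=26.79 Y=22.82 E=8.88 B=54.84
t=3.86: A=7.00 C=27.26 Y=23.03 E=8.41 B=55.59
At T=3.86: A=7.00 C=27.26 Y=23.03 E=8.41 B=55.59; the largest is B.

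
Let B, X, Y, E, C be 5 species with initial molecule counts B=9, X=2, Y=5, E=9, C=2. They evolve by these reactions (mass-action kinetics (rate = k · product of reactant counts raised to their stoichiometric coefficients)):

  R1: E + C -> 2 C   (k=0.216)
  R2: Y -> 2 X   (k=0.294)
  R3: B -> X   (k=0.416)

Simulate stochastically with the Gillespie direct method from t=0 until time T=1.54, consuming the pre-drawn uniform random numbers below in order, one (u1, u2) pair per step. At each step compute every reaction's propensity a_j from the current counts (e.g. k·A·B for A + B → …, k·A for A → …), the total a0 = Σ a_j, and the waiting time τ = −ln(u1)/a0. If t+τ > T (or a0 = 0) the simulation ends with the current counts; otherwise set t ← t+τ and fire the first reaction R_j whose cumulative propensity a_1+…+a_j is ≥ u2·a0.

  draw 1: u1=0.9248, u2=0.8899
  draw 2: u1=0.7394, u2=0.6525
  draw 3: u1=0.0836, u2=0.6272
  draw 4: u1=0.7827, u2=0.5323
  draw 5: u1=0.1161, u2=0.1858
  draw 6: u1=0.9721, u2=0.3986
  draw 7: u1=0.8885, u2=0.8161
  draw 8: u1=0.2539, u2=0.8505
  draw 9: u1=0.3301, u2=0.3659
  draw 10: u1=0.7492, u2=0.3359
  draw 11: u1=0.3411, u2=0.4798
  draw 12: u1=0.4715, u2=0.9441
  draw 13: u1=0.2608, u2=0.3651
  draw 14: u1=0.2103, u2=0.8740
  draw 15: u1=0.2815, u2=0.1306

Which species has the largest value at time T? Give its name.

t=0.000: B=9 X=2 Y=5 E=9 C=2
Draw 1: a1=3.888, a2=1.470, a3=3.744, a0=9.102; τ=−ln(0.9248)/9.102=0.009 → t=0.009; u2·a0=0.8899·9.102=8.100; a1+a2=5.358 < 8.100 ≤ a1+…+a3=9.102 → R3 fires; B=8 X=3 Y=5 E=9 C=2
Draw 2: a1=3.888, a2=1.470, a3=3.328, a0=8.686; τ=−ln(0.7394)/8.686=0.035 → t=0.043; u2·a0=0.6525·8.686=5.668; a1+a2=5.358 < 5.668 ≤ a1+…+a3=8.686 → R3 fires; B=7 X=4 Y=5 E=9 C=2
Draw 3: a1=3.888, a2=1.470, a3=2.912, a0=8.270; τ=−ln(0.0836)/8.270=0.300 → t=0.343; u2·a0=0.6272·8.270=5.187; a1=3.888 < 5.187 ≤ a1+a2=5.358 → R2 fires; B=7 X=6 Y=4 E=9 C=2
Draw 4: a1=3.888, a2=1.176, a3=2.912, a0=7.976; τ=−ln(0.7827)/7.976=0.031 → t=0.374; u2·a0=0.5323·7.976=4.246; a1=3.888 < 4.246 ≤ a1+a2=5.064 → R2 fires; B=7 X=8 Y=3 E=9 C=2
Draw 5: a1=3.888, a2=0.882, a3=2.912, a0=7.682; τ=−ln(0.1161)/7.682=0.280 → t=0.654; u2·a0=0.1858·7.682=1.427 ≤ a1=3.888 → R1 fires; B=7 X=8 Y=3 E=8 C=3
Draw 6: a1=5.184, a2=0.882, a3=2.912, a0=8.978; τ=−ln(0.9721)/8.978=0.003 → t=0.658; u2·a0=0.3986·8.978=3.579 ≤ a1=5.184 → R1 fires; B=7 X=8 Y=3 E=7 C=4
Draw 7: a1=6.048, a2=0.882, a3=2.912, a0=9.842; τ=−ln(0.8885)/9.842=0.012 → t=0.670; u2·a0=0.8161·9.842=8.032; a1+a2=6.930 < 8.032 ≤ a1+…+a3=9.842 → R3 fires; B=6 X=9 Y=3 E=7 C=4
Draw 8: a1=6.048, a2=0.882, a3=2.496, a0=9.426; τ=−ln(0.2539)/9.426=0.145 → t=0.815; u2·a0=0.8505·9.426=8.017; a1+a2=6.930 < 8.017 ≤ a1+…+a3=9.426 → R3 fires; B=5 X=10 Y=3 E=7 C=4
Draw 9: a1=6.048, a2=0.882, a3=2.080, a0=9.010; τ=−ln(0.3301)/9.010=0.123 → t=0.938; u2·a0=0.3659·9.010=3.297 ≤ a1=6.048 → R1 fires; B=5 X=10 Y=3 E=6 C=5
Draw 10: a1=6.480, a2=0.882, a3=2.080, a0=9.442; τ=−ln(0.7492)/9.442=0.031 → t=0.969; u2·a0=0.3359·9.442=3.172 ≤ a1=6.480 → R1 fires; B=5 X=10 Y=3 E=5 C=6
Draw 11: a1=6.480, a2=0.882, a3=2.080, a0=9.442; τ=−ln(0.3411)/9.442=0.114 → t=1.083; u2·a0=0.4798·9.442=4.530 ≤ a1=6.480 → R1 fires; B=5 X=10 Y=3 E=4 C=7
Draw 12: a1=6.048, a2=0.882, a3=2.080, a0=9.010; τ=−ln(0.4715)/9.010=0.083 → t=1.166; u2·a0=0.9441·9.010=8.506; a1+a2=6.930 < 8.506 ≤ a1+…+a3=9.010 → R3 fires; B=4 X=11 Y=3 E=4 C=7
Draw 13: a1=6.048, a2=0.882, a3=1.664, a0=8.594; τ=−ln(0.2608)/8.594=0.156 → t=1.322; u2·a0=0.3651·8.594=3.138 ≤ a1=6.048 → R1 fires; B=4 X=11 Y=3 E=3 C=8
Draw 14: a1=5.184, a2=0.882, a3=1.664, a0=7.730; τ=−ln(0.2103)/7.730=0.202 → t=1.524; u2·a0=0.8740·7.730=6.756; a1+a2=6.066 < 6.756 ≤ a1+…+a3=7.730 → R3 fires; B=3 X=12 Y=3 E=3 C=8
Draw 15: a1=5.184, a2=0.882, a3=1.248, a0=7.314; τ=−ln(0.2815)/7.314=0.173 → t=1.697 > T=1.54: stop.
At T=1.54: B=3 X=12 Y=3 E=3 C=8; the largest is X.

Dominant species at T: X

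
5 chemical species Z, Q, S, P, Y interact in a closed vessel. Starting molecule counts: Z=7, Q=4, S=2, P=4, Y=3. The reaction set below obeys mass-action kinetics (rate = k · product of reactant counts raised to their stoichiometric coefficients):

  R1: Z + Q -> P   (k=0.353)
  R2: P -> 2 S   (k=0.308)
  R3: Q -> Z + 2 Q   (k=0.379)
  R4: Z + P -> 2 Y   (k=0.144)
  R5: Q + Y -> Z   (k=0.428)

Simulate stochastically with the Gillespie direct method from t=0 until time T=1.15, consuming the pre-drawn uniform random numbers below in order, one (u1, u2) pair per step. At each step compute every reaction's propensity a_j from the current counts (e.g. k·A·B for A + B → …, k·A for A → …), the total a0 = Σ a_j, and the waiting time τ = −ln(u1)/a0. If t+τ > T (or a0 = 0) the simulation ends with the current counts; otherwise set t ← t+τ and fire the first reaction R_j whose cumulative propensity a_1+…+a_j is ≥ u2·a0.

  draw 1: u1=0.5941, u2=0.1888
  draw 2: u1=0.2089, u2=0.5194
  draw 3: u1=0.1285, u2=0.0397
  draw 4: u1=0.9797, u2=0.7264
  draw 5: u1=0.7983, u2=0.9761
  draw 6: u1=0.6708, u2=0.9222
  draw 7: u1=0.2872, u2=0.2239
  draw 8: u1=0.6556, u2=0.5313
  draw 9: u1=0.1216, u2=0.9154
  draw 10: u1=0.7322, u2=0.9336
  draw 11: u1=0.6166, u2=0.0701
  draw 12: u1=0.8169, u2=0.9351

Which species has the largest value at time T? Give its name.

t=0.000: Z=7 Q=4 S=2 P=4 Y=3
Draw 1: a1=9.884, a2=1.232, a3=1.516, a4=4.032, a5=5.136, a0=21.800; τ=−ln(0.5941)/21.800=0.024 → t=0.024; u2·a0=0.1888·21.800=4.116 ≤ a1=9.884 → R1 fires; Z=6 Q=3 S=2 P=5 Y=3
Draw 2: a1=6.354, a2=1.540, a3=1.137, a4=4.320, a5=3.852, a0=17.203; τ=−ln(0.2089)/17.203=0.091 → t=0.115; u2·a0=0.5194·17.203=8.935; a1+a2=7.894 < 8.935 ≤ a1+…+a3=9.031 → R3 fires; Z=7 Q=4 S=2 P=5 Y=3
Draw 3: a1=9.884, a2=1.540, a3=1.516, a4=5.040, a5=5.136, a0=23.116; τ=−ln(0.1285)/23.116=0.089 → t=0.204; u2·a0=0.0397·23.116=0.918 ≤ a1=9.884 → R1 fires; Z=6 Q=3 S=2 P=6 Y=3
Draw 4: a1=6.354, a2=1.848, a3=1.137, a4=5.184, a5=3.852, a0=18.375; τ=−ln(0.9797)/18.375=0.001 → t=0.205; u2·a0=0.7264·18.375=13.348; a1+…+a3=9.339 < 13.348 ≤ a1+…+a4=14.523 → R4 fires; Z=5 Q=3 S=2 P=5 Y=5
Draw 5: a1=5.295, a2=1.540, a3=1.137, a4=3.600, a5=6.420, a0=17.992; τ=−ln(0.7983)/17.992=0.013 → t=0.217; u2·a0=0.9761·17.992=17.562; a1+…+a4=11.572 < 17.562 ≤ a1+…+a5=17.992 → R5 fires; Z=6 Q=2 S=2 P=5 Y=4
Draw 6: a1=4.236, a2=1.540, a3=0.758, a4=4.320, a5=3.424, a0=14.278; τ=−ln(0.6708)/14.278=0.028 → t=0.245; u2·a0=0.9222·14.278=13.167; a1+…+a4=10.854 < 13.167 ≤ a1+…+a5=14.278 → R5 fires; Z=7 Q=1 S=2 P=5 Y=3
Draw 7: a1=2.471, a2=1.540, a3=0.379, a4=5.040, a5=1.284, a0=10.714; τ=−ln(0.2872)/10.714=0.116 → t=0.362; u2·a0=0.2239·10.714=2.399 ≤ a1=2.471 → R1 fires; Z=6 Q=0 S=2 P=6 Y=3
Draw 8: a1=0.000, a2=1.848, a3=0.000, a4=5.184, a5=0.000, a0=7.032; τ=−ln(0.6556)/7.032=0.060 → t=0.422; u2·a0=0.5313·7.032=3.736; a1+…+a3=1.848 < 3.736 ≤ a1+…+a4=7.032 → R4 fires; Z=5 Q=0 S=2 P=5 Y=5
Draw 9: a1=0.000, a2=1.540, a3=0.000, a4=3.600, a5=0.000, a0=5.140; τ=−ln(0.1216)/5.140=0.410 → t=0.832; u2·a0=0.9154·5.140=4.705; a1+…+a3=1.540 < 4.705 ≤ a1+…+a4=5.140 → R4 fires; Z=4 Q=0 S=2 P=4 Y=7
Draw 10: a1=0.000, a2=1.232, a3=0.000, a4=2.304, a5=0.000, a0=3.536; τ=−ln(0.7322)/3.536=0.088 → t=0.920; u2·a0=0.9336·3.536=3.301; a1+…+a3=1.232 < 3.301 ≤ a1+…+a4=3.536 → R4 fires; Z=3 Q=0 S=2 P=3 Y=9
Draw 11: a1=0.000, a2=0.924, a3=0.000, a4=1.296, a5=0.000, a0=2.220; τ=−ln(0.6166)/2.220=0.218 → t=1.138; u2·a0=0.0701·2.220=0.156; a1=0.000 < 0.156 ≤ a1+a2=0.924 → R2 fires; Z=3 Q=0 S=4 P=2 Y=9
Draw 12: a1=0.000, a2=0.616, a3=0.000, a4=0.864, a5=0.000, a0=1.480; τ=−ln(0.8169)/1.480=0.137 → t=1.274 > T=1.15: stop.
At T=1.15: Z=3 Q=0 S=4 P=2 Y=9; the largest is Y.

Dominant species at T: Y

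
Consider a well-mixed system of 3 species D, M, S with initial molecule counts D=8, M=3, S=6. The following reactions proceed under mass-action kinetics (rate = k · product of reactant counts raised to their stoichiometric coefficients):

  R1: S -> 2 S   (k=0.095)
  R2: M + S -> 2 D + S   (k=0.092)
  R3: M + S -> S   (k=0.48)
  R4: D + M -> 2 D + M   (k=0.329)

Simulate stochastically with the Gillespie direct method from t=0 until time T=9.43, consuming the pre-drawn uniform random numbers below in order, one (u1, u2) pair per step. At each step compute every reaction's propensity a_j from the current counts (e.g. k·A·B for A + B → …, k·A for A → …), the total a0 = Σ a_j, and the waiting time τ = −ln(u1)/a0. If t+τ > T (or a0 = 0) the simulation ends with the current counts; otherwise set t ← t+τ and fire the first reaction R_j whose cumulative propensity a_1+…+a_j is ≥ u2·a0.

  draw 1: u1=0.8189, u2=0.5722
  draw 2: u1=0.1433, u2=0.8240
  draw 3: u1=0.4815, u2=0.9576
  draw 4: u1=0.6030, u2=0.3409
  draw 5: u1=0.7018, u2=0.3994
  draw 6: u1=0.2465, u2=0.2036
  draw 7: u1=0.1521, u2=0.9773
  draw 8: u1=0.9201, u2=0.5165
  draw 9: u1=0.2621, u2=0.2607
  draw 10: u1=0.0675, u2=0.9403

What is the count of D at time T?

D at T = 10

t=0.000: D=8 M=3 S=6
Draw 1: a1=0.570, a2=1.656, a3=8.640, a4=7.896, a0=18.762; τ=−ln(0.8189)/18.762=0.011 → t=0.011; u2·a0=0.5722·18.762=10.736; a1+a2=2.226 < 10.736 ≤ a1+…+a3=10.866 → R3 fires; D=8 M=2 S=6
Draw 2: a1=0.570, a2=1.104, a3=5.760, a4=5.264, a0=12.698; τ=−ln(0.1433)/12.698=0.153 → t=0.164; u2·a0=0.8240·12.698=10.463; a1+…+a3=7.434 < 10.463 ≤ a1+…+a4=12.698 → R4 fires; D=9 M=2 S=6
Draw 3: a1=0.570, a2=1.104, a3=5.760, a4=5.922, a0=13.356; τ=−ln(0.4815)/13.356=0.055 → t=0.218; u2·a0=0.9576·13.356=12.790; a1+…+a3=7.434 < 12.790 ≤ a1+…+a4=13.356 → R4 fires; D=10 M=2 S=6
Draw 4: a1=0.570, a2=1.104, a3=5.760, a4=6.580, a0=14.014; τ=−ln(0.6030)/14.014=0.036 → t=0.254; u2·a0=0.3409·14.014=4.777; a1+a2=1.674 < 4.777 ≤ a1+…+a3=7.434 → R3 fires; D=10 M=1 S=6
Draw 5: a1=0.570, a2=0.552, a3=2.880, a4=3.290, a0=7.292; τ=−ln(0.7018)/7.292=0.049 → t=0.303; u2·a0=0.3994·7.292=2.912; a1+a2=1.122 < 2.912 ≤ a1+…+a3=4.002 → R3 fires; D=10 M=0 S=6
Draw 6: a1=0.570, a2=0.000, a3=0.000, a4=0.000, a0=0.570; τ=−ln(0.2465)/0.570=2.457 → t=2.760; u2·a0=0.2036·0.570=0.116 ≤ a1=0.570 → R1 fires; D=10 M=0 S=7
Draw 7: a1=0.665, a2=0.000, a3=0.000, a4=0.000, a0=0.665; τ=−ln(0.1521)/0.665=2.832 → t=5.592; u2·a0=0.9773·0.665=0.650 ≤ a1=0.665 → R1 fires; D=10 M=0 S=8
Draw 8: a1=0.760, a2=0.000, a3=0.000, a4=0.000, a0=0.760; τ=−ln(0.9201)/0.760=0.110 → t=5.701; u2·a0=0.5165·0.760=0.393 ≤ a1=0.760 → R1 fires; D=10 M=0 S=9
Draw 9: a1=0.855, a2=0.000, a3=0.000, a4=0.000, a0=0.855; τ=−ln(0.2621)/0.855=1.566 → t=7.267; u2·a0=0.2607·0.855=0.223 ≤ a1=0.855 → R1 fires; D=10 M=0 S=10
Draw 10: a1=0.950, a2=0.000, a3=0.000, a4=0.000, a0=0.950; τ=−ln(0.0675)/0.950=2.838 → t=10.105 > T=9.43: stop.
Read off D at T=9.43: 10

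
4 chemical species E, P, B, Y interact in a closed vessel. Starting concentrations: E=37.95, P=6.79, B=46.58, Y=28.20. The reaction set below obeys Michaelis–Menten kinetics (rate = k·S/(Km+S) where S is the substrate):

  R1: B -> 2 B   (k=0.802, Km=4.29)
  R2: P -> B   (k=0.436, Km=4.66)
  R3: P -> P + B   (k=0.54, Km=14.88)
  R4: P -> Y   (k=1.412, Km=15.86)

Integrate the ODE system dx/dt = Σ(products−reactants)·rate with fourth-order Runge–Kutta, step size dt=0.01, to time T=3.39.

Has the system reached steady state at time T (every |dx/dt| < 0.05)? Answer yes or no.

RK4 with dt=0.01: 339 steps to T=3.39. Trajectory (selected grid times):
t=0.00: E=37.95 P=6.79 B=46.58 Y=28.20
t=0.38: E=37.95 P=6.53 B=47.02 Y=28.36
t=0.75: E=37.95 P=6.29 B=47.45 Y=28.51
t=1.13: E=37.95 P=6.05 B=47.88 Y=28.66
t=1.51: E=37.95 P=5.81 B=48.31 Y=28.81
t=1.88: E=37.95 P=5.58 B=48.73 Y=28.94
t=2.26: E=37.95 P=5.35 B=49.15 Y=29.08
t=2.64: E=37.95 P=5.13 B=49.57 Y=29.21
t=3.01: E=37.95 P=4.92 B=49.98 Y=29.34
t=3.39: E=37.95 P=4.71 B=50.40 Y=29.46
Rates at T: R1=0.7391, R2=0.2192, R3=0.1299, R4=0.3235
dx/dt at T (Σ net stoichiometry × rate): E=+0.0000, P=-0.5427, B=+1.0882, Y=+0.3235
Largest |dx/dt| is |+1.0882| (B) ≥ 0.05 → not steady.

Steady state at T: no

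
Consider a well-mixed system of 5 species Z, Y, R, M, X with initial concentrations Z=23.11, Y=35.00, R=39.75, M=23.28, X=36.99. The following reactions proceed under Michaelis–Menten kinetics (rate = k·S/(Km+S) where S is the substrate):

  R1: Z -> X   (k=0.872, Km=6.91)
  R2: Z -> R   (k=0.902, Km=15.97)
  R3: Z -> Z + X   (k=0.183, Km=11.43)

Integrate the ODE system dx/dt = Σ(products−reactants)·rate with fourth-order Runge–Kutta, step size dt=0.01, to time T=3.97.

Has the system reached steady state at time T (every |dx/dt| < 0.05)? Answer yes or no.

Steady state at T: no

RK4 with dt=0.01: 397 steps to T=3.97. Trajectory (selected grid times):
t=0.00: Z=23.11 Y=35.00 R=39.75 M=23.28 X=36.99
t=0.44: Z=22.58 Y=35.00 R=39.98 M=23.28 X=37.34
t=0.88: Z=22.06 Y=35.00 R=40.21 M=23.28 X=37.68
t=1.32: Z=21.54 Y=35.00 R=40.44 M=23.28 X=38.03
t=1.76: Z=21.02 Y=35.00 R=40.67 M=23.28 X=38.37
t=2.21: Z=20.50 Y=35.00 R=40.90 M=23.28 X=38.72
t=2.65: Z=19.99 Y=35.00 R=41.12 M=23.28 X=39.06
t=3.09: Z=19.49 Y=35.00 R=41.34 M=23.28 X=39.39
t=3.53: Z=18.99 Y=35.00 R=41.56 M=23.28 X=39.72
t=3.97: Z=18.49 Y=35.00 R=41.77 M=23.28 X=40.05
Rates at T: R1=0.6348, R2=0.4840, R3=0.1131
dx/dt at T (Σ net stoichiometry × rate): Z=-1.1188, Y=+0.0000, R=+0.4840, M=+0.0000, X=+0.7479
Largest |dx/dt| is |-1.1188| (Z) ≥ 0.05 → not steady.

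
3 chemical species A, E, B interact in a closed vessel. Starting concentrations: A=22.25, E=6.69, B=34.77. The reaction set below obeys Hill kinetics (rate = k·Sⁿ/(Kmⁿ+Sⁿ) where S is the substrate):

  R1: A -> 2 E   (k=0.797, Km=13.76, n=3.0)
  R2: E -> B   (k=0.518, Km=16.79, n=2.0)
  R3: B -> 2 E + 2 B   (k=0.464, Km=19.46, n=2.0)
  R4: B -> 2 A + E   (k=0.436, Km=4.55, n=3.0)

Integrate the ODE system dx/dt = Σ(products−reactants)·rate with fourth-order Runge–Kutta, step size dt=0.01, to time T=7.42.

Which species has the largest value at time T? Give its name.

Dominant species at T: B

RK4 with dt=0.01: 742 steps to T=7.42. Trajectory (selected grid times):
t=0.00: A=22.25 E=6.69 B=34.77
t=0.82: A=22.43 E=8.61 B=34.78
t=1.65: A=22.62 E=10.53 B=34.81
t=2.47: A=22.80 E=12.40 B=34.88
t=3.30: A=22.97 E=14.27 B=34.98
t=4.12: A=23.15 E=16.10 B=35.11
t=4.95: A=23.32 E=17.93 B=35.26
t=5.77: A=23.49 E=19.72 B=35.43
t=6.60: A=23.66 E=21.52 B=35.62
t=7.42: A=23.83 E=23.28 B=35.83
At T=7.42: A=23.83 E=23.28 B=35.83; the largest is B.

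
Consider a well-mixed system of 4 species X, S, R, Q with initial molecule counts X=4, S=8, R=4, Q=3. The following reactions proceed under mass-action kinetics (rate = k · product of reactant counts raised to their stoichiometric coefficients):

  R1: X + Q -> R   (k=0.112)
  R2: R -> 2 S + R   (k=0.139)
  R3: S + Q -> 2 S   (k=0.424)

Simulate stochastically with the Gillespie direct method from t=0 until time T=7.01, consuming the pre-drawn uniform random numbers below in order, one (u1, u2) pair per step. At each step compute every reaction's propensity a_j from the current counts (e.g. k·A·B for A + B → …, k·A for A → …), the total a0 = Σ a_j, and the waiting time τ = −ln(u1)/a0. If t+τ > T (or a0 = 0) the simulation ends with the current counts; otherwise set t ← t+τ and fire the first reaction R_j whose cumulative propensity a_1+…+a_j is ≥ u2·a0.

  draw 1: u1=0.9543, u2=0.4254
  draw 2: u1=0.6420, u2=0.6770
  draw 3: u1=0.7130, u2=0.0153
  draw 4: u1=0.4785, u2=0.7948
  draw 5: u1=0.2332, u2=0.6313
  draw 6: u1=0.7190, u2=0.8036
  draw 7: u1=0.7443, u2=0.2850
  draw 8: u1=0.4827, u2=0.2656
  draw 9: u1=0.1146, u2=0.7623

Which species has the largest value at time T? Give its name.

t=0.000: X=4 S=8 R=4 Q=3
Draw 1: a1=1.344, a2=0.556, a3=10.176, a0=12.076; τ=−ln(0.9543)/12.076=0.004 → t=0.004; u2·a0=0.4254·12.076=5.137; a1+a2=1.900 < 5.137 ≤ a1+…+a3=12.076 → R3 fires; X=4 S=9 R=4 Q=2
Draw 2: a1=0.896, a2=0.556, a3=7.632, a0=9.084; τ=−ln(0.6420)/9.084=0.049 → t=0.053; u2·a0=0.6770·9.084=6.150; a1+a2=1.452 < 6.150 ≤ a1+…+a3=9.084 → R3 fires; X=4 S=10 R=4 Q=1
Draw 3: a1=0.448, a2=0.556, a3=4.240, a0=5.244; τ=−ln(0.7130)/5.244=0.065 → t=0.117; u2·a0=0.0153·5.244=0.080 ≤ a1=0.448 → R1 fires; X=3 S=10 R=5 Q=0
Draw 4: a1=0.000, a2=0.695, a3=0.000, a0=0.695; τ=−ln(0.4785)/0.695=1.061 → t=1.178; u2·a0=0.7948·0.695=0.552; a1=0.000 < 0.552 ≤ a1+a2=0.695 → R2 fires; X=3 S=12 R=5 Q=0
Draw 5: a1=0.000, a2=0.695, a3=0.000, a0=0.695; τ=−ln(0.2332)/0.695=2.095 → t=3.273; u2·a0=0.6313·0.695=0.439; a1=0.000 < 0.439 ≤ a1+a2=0.695 → R2 fires; X=3 S=14 R=5 Q=0
Draw 6: a1=0.000, a2=0.695, a3=0.000, a0=0.695; τ=−ln(0.7190)/0.695=0.475 → t=3.747; u2·a0=0.8036·0.695=0.559; a1=0.000 < 0.559 ≤ a1+a2=0.695 → R2 fires; X=3 S=16 R=5 Q=0
Draw 7: a1=0.000, a2=0.695, a3=0.000, a0=0.695; τ=−ln(0.7443)/0.695=0.425 → t=4.172; u2·a0=0.2850·0.695=0.198; a1=0.000 < 0.198 ≤ a1+a2=0.695 → R2 fires; X=3 S=18 R=5 Q=0
Draw 8: a1=0.000, a2=0.695, a3=0.000, a0=0.695; τ=−ln(0.4827)/0.695=1.048 → t=5.220; u2·a0=0.2656·0.695=0.185; a1=0.000 < 0.185 ≤ a1+a2=0.695 → R2 fires; X=3 S=20 R=5 Q=0
Draw 9: a1=0.000, a2=0.695, a3=0.000, a0=0.695; τ=−ln(0.1146)/0.695=3.117 → t=8.337 > T=7.01: stop.
At T=7.01: X=3 S=20 R=5 Q=0; the largest is S.

Dominant species at T: S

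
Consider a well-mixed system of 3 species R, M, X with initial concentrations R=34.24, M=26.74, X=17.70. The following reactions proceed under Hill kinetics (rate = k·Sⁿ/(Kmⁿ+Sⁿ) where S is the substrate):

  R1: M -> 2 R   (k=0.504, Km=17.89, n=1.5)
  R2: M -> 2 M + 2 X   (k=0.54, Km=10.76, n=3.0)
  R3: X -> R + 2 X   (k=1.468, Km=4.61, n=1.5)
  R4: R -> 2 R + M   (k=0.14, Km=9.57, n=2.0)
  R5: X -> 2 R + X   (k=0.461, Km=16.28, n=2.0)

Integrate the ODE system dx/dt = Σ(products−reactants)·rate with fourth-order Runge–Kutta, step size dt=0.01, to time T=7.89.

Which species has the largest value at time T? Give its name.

Dominant species at T: R

RK4 with dt=0.01: 789 steps to T=7.89. Trajectory (selected grid times):
t=0.00: R=34.24 M=26.74 X=17.70
t=0.88: R=36.54 M=27.01 X=19.74
t=1.75: R=38.88 M=27.28 X=21.78
t=2.63: R=41.30 M=27.56 X=23.87
t=3.51: R=43.77 M=27.83 X=25.96
t=4.38: R=46.24 M=28.10 X=28.04
t=5.26: R=48.78 M=28.38 X=30.16
t=6.14: R=51.36 M=28.65 X=32.28
t=7.01: R=53.93 M=28.92 X=34.39
t=7.89: R=56.55 M=29.19 X=36.53
At T=7.89: R=56.55 M=29.19 X=36.53; the largest is R.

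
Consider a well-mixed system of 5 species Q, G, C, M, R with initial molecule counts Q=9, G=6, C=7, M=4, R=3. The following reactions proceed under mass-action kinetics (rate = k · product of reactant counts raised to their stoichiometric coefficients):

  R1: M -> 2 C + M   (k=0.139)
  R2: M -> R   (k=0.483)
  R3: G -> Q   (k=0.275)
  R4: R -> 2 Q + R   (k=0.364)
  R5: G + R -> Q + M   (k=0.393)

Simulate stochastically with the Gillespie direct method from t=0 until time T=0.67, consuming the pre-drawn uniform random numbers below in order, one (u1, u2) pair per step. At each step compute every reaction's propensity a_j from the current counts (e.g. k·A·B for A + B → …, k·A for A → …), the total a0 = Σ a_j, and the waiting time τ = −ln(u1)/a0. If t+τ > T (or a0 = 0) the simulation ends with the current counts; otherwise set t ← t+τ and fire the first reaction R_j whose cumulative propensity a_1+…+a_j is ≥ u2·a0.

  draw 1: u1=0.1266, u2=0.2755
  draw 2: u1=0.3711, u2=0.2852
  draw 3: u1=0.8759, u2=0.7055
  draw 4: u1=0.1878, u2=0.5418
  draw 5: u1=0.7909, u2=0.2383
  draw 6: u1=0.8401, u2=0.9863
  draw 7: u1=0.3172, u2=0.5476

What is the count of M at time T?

t=0.000: Q=9 G=6 C=7 M=4 R=3
Draw 1: a1=0.556, a2=1.932, a3=1.650, a4=1.092, a5=7.074, a0=12.304; τ=−ln(0.1266)/12.304=0.168 → t=0.168; u2·a0=0.2755·12.304=3.390; a1+a2=2.488 < 3.390 ≤ a1+…+a3=4.138 → R3 fires; Q=10 G=5 C=7 M=4 R=3
Draw 2: a1=0.556, a2=1.932, a3=1.375, a4=1.092, a5=5.895, a0=10.850; τ=−ln(0.3711)/10.850=0.091 → t=0.259; u2·a0=0.2852·10.850=3.094; a1+a2=2.488 < 3.094 ≤ a1+…+a3=3.863 → R3 fires; Q=11 G=4 C=7 M=4 R=3
Draw 3: a1=0.556, a2=1.932, a3=1.100, a4=1.092, a5=4.716, a0=9.396; τ=−ln(0.8759)/9.396=0.014 → t=0.273; u2·a0=0.7055·9.396=6.629; a1+…+a4=4.680 < 6.629 ≤ a1+…+a5=9.396 → R5 fires; Q=12 G=3 C=7 M=5 R=2
Draw 4: a1=0.695, a2=2.415, a3=0.825, a4=0.728, a5=2.358, a0=7.021; τ=−ln(0.1878)/7.021=0.238 → t=0.512; u2·a0=0.5418·7.021=3.804; a1+a2=3.110 < 3.804 ≤ a1+…+a3=3.935 → R3 fires; Q=13 G=2 C=7 M=5 R=2
Draw 5: a1=0.695, a2=2.415, a3=0.550, a4=0.728, a5=1.572, a0=5.960; τ=−ln(0.7909)/5.960=0.039 → t=0.551; u2·a0=0.2383·5.960=1.420; a1=0.695 < 1.420 ≤ a1+a2=3.110 → R2 fires; Q=13 G=2 C=7 M=4 R=3
Draw 6: a1=0.556, a2=1.932, a3=0.550, a4=1.092, a5=2.358, a0=6.488; τ=−ln(0.8401)/6.488=0.027 → t=0.578; u2·a0=0.9863·6.488=6.399; a1+…+a4=4.130 < 6.399 ≤ a1+…+a5=6.488 → R5 fires; Q=14 G=1 C=7 M=5 R=2
Draw 7: a1=0.695, a2=2.415, a3=0.275, a4=0.728, a5=0.786, a0=4.899; τ=−ln(0.3172)/4.899=0.234 → t=0.812 > T=0.67: stop.
Read off M at T=0.67: 5

M at T = 5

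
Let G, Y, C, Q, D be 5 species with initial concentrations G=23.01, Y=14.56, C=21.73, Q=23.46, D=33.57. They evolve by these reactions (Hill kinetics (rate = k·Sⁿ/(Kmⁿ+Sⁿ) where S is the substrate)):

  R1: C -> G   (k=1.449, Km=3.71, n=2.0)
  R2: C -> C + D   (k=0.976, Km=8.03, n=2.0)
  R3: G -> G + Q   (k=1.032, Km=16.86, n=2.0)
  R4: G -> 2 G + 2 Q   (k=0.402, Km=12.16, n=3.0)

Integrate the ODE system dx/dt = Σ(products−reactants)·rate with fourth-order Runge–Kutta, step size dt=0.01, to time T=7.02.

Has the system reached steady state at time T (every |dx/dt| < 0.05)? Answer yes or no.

RK4 with dt=0.01: 702 steps to T=7.02. Trajectory (selected grid times):
t=0.00: G=23.01 Y=14.56 C=21.73 Q=23.46 D=33.57
t=0.78: G=24.38 Y=14.56 C=20.63 Q=24.55 D=34.24
t=1.56: G=25.76 Y=14.56 C=19.54 Q=25.66 D=34.89
t=2.34: G=27.13 Y=14.56 C=18.45 Q=26.81 D=35.54
t=3.12: G=28.50 Y=14.56 C=17.37 Q=27.97 D=36.17
t=3.90: G=29.87 Y=14.56 C=16.29 Q=29.16 D=36.79
t=4.68: G=31.24 Y=14.56 C=15.22 Q=30.37 D=37.40
t=5.46: G=32.60 Y=14.56 C=14.16 Q=31.59 D=37.98
t=6.24: G=33.95 Y=14.56 C=13.11 Q=32.83 D=38.55
t=7.02: G=35.29 Y=14.56 C=12.07 Q=34.08 D=39.09
Rates at T: R1=1.3238, R2=0.6764, R3=0.8402, R4=0.3862
dx/dt at T (Σ net stoichiometry × rate): G=+1.7100, Y=+0.0000, C=-1.3238, Q=+1.6126, D=+0.6764
Largest |dx/dt| is |+1.7100| (G) ≥ 0.05 → not steady.

Steady state at T: no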